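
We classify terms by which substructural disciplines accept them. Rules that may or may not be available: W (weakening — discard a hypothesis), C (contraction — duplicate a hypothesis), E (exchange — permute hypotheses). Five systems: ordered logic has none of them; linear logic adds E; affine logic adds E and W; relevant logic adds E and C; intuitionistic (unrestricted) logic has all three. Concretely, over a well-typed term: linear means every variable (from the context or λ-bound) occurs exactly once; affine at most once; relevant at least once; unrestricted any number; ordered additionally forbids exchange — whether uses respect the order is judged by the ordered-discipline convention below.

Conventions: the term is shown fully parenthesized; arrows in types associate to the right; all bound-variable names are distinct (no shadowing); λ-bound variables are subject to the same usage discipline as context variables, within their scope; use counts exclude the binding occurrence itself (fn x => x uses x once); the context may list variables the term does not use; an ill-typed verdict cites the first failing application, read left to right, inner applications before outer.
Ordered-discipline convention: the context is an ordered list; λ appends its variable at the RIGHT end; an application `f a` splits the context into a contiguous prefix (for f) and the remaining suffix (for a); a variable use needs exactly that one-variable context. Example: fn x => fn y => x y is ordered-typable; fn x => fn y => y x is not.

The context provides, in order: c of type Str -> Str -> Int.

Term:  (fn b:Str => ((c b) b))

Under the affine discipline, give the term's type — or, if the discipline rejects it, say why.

not well-typed under affine — repeated use of b ×2
use counts: c=1; b [bound]=2
order of uses: c, b, b
typing: the term checks, with type Str -> Int
all disciplines: ordered ✗ | linear ✗ | affine ✗ | relevant ✓ | unrestricted ✓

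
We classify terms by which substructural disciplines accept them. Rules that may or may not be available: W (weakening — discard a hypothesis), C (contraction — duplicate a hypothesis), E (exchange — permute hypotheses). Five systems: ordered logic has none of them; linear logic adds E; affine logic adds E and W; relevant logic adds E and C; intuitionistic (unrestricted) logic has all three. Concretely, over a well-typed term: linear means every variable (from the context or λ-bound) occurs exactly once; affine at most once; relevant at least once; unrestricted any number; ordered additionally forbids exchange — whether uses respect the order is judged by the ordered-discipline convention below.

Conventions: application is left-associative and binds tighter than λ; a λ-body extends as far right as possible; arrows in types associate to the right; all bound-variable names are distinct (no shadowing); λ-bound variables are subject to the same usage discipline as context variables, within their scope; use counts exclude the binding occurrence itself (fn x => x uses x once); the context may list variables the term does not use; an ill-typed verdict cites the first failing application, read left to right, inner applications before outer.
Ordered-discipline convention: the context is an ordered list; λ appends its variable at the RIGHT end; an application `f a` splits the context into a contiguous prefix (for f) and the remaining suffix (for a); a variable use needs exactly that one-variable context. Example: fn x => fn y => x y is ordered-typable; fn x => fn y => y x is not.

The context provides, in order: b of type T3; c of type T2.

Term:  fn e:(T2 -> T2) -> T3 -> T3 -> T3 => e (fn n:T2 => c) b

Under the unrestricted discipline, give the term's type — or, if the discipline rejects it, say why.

term : ((T2 -> T2) -> T3 -> T3 -> T3) -> T3 -> T3
variable uses: b: 1×, c: 1×, e (bound): 1×, n (bound): 0×
uses in reading order: e, c, b
typing: well-typed at ((T2 -> T2) -> T3 -> T3 -> T3) -> T3 -> T3
across the five disciplines: ordered ✗, linear ✗, affine ✓, relevant ✗, unrestricted ✓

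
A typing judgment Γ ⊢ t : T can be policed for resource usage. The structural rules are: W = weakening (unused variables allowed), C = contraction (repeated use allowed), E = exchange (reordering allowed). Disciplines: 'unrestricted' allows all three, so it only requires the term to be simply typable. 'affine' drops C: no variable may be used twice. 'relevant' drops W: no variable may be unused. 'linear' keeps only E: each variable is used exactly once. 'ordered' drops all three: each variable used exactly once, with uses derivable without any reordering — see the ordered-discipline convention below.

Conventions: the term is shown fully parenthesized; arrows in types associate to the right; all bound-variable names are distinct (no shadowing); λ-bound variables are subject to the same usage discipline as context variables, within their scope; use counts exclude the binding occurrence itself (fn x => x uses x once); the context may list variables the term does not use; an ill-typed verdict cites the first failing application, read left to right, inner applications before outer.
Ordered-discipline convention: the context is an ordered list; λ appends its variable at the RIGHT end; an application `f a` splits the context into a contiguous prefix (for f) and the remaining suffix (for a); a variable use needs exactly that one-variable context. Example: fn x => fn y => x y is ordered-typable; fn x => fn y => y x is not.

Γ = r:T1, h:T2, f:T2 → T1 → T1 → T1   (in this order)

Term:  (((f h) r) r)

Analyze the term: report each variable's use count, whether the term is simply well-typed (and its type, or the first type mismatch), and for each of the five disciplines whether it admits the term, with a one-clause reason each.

usage: r=2, h=1, f=1
order of uses: f, h, r, r
typing: ✓ — T1
ordered: ✗, r ×2 used more than once (contraction)
linear: ✗, r ×2 used more than once (contraction)
affine: ✗, r ×2 used more than once (contraction)
relevant: ✓, every one of r, h, f appears
unrestricted: ✓, simply typable at T1; W, C, E all held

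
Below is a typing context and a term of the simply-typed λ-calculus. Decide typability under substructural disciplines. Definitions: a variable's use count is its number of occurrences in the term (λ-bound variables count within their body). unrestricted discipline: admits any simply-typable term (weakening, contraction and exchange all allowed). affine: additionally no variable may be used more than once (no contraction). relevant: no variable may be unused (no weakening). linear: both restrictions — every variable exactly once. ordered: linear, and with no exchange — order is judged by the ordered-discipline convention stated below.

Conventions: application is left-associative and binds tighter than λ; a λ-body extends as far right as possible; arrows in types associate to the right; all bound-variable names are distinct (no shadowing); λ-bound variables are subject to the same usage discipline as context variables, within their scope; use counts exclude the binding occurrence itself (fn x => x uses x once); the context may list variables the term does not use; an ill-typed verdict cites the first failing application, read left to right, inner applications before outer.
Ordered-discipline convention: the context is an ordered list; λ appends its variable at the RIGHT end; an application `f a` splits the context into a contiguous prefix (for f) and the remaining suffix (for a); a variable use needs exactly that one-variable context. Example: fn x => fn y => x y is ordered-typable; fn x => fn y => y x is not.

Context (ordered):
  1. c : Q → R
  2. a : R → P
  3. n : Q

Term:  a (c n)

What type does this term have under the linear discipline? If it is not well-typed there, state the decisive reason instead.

term : P
use counts: c: 1×; a: 1×; n: 1×
left-to-right use order: a, c, n
typing: ✓ — P
all disciplines: ordered ✗; linear ✓; affine ✓; relevant ✓; unrestricted ✓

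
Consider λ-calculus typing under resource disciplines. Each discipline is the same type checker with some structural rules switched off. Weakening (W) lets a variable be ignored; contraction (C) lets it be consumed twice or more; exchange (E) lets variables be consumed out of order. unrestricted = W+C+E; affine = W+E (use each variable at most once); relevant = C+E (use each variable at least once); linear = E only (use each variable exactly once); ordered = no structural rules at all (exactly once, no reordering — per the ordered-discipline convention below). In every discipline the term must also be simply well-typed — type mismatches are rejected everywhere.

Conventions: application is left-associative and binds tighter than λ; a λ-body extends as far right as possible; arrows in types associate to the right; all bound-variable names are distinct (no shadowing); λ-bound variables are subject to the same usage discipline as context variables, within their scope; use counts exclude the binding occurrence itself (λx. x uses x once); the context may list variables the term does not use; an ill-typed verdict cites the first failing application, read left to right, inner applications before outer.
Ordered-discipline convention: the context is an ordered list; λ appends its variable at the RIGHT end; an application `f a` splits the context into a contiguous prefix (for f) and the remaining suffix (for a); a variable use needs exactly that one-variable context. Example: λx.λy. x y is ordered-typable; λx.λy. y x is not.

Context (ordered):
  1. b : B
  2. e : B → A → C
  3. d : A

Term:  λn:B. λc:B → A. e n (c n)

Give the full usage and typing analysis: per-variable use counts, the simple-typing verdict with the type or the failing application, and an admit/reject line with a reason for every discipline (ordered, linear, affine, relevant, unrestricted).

variable uses: b: 0×, e: 1×, d: 0×, n (bound): 2×, c (bound): 1×
use order (left to right): e, n, c, n
typing: ✓ — B → (B → A) → C
ordered: ✗ — needs contraction — n ×2; needs weakening: b, d unused
linear: ✗ — needs contraction — n ×2; needs weakening: b, d unused
affine: ✗ — needs contraction — n ×2
relevant: ✗ — needs weakening: b, d unused
unrestricted: ✓ — simply typable at B → (B → A) → C; W, C, E all held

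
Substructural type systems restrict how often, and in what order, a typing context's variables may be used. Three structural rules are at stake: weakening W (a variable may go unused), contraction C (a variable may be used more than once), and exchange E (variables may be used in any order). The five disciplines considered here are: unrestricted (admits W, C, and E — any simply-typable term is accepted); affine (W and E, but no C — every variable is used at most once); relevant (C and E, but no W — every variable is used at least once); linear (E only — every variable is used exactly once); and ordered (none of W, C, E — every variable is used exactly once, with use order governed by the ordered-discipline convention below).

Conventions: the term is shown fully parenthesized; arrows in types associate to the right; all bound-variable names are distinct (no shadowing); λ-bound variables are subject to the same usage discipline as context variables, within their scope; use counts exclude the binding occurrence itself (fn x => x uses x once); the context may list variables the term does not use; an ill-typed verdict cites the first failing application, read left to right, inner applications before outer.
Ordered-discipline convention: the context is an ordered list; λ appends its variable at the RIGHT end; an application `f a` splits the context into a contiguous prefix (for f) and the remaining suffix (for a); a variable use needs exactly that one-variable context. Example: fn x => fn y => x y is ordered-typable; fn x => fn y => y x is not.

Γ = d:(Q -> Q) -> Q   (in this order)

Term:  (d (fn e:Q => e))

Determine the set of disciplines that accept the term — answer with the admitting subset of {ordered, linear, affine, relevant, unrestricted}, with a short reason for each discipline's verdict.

admitting disciplines: ordered, linear, affine, relevant, unrestricted
counts: d: 1, e [bound]: 1
left-to-right use order: d, e
typing: well-typed — term : Q
ordered ✓ (single-use (d, e), ordered derivation ok)
linear ✓ (each of d, e used exactly once)
affine ✓ (no duplicate uses among d, e)
relevant ✓ (every one of d, e appears)
unrestricted ✓ (typability at Q is all that's needed)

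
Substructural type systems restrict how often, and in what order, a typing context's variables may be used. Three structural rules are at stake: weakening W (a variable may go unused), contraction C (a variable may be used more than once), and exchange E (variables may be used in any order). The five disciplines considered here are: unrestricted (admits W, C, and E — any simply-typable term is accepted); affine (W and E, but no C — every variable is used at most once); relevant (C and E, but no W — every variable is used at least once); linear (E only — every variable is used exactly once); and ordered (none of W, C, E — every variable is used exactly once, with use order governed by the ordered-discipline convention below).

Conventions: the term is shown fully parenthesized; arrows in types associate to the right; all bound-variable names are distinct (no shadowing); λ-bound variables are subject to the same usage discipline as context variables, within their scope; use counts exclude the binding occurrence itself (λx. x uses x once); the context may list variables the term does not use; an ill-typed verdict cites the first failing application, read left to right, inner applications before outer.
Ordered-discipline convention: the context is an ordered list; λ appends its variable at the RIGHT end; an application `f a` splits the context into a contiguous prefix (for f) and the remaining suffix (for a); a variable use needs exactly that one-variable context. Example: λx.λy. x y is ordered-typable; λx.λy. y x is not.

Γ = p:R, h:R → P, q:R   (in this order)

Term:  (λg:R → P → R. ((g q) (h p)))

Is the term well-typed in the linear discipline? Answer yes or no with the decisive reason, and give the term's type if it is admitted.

yes — each of p, h, q, g used exactly once; term : (R → P → R) → R
use counts: p=1; h=1; q=1; g [bound]=1
uses in reading order: g, q, h, p
typing: well-typed — term : (R → P → R) → R
all disciplines: ordered ✗ | linear ✓ | affine ✓ | relevant ✓ | unrestricted ✓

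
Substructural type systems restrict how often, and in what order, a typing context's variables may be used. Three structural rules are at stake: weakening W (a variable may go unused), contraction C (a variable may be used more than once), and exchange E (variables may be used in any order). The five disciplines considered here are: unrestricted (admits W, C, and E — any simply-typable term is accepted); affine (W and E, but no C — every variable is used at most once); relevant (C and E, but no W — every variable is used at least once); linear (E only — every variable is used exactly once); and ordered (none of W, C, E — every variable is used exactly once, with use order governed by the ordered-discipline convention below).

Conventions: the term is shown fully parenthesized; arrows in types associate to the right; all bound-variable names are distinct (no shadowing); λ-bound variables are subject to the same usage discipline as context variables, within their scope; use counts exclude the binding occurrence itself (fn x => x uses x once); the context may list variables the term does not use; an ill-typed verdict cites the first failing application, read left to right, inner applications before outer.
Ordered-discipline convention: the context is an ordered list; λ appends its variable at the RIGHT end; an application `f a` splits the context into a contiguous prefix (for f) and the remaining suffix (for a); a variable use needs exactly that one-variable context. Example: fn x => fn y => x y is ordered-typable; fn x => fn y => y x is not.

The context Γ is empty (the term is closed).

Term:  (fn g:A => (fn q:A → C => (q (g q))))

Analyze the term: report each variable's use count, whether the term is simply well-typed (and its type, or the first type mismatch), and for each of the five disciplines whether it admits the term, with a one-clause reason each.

variable uses: g [bound]: 1×; q [bound]: 2×
order of uses: q, g, q
typing: ill-typed: can't apply a value of type A
ordered: ✗ — fails simple typing
linear: ✗ — a type mismatch blocks all five
affine: ✗ — the type mismatch rejects it
relevant: ✗ — not simply typable
unrestricted: ✗ — fails simple typing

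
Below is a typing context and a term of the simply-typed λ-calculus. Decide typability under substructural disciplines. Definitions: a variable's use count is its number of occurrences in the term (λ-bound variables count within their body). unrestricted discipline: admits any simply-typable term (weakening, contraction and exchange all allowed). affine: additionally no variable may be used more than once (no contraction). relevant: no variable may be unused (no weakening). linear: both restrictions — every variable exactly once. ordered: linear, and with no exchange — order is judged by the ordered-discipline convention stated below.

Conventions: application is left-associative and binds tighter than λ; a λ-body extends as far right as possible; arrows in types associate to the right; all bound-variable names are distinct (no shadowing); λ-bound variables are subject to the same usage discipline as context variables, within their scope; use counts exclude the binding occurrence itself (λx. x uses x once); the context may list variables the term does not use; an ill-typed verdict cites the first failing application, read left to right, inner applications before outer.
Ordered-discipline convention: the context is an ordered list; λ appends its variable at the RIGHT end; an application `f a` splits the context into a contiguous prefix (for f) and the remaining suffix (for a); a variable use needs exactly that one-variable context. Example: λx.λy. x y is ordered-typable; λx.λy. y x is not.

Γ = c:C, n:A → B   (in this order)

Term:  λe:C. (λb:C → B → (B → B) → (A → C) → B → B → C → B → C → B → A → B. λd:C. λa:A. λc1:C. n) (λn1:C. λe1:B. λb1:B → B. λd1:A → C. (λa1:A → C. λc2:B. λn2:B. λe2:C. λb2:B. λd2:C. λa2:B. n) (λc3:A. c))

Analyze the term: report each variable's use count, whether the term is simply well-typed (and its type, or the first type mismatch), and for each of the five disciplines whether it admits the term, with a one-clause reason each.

counts: c: 1; n: 2; e (λ-bound): 0; b (λ-bound): 0; d (λ-bound): 0; a (λ-bound): 0; c1 (λ-bound): 0; n1 (λ-bound): 0; e1 (λ-bound): 0; b1 (λ-bound): 0; d1 (λ-bound): 0; a1 (λ-bound): 0; c2 (λ-bound): 0; n2 (λ-bound): 0; e2 (λ-bound): 0; b2 (λ-bound): 0; d2 (λ-bound): 0; a2 (λ-bound): 0; c3 (λ-bound): 0
order of uses: n, n, c
typing: well-typed at C → C → A → C → A → B
ordered: ✗, repeated use of n ×2; e, b, d, a, c1, n1, e1, b1, d1, a1, c2, n2, e2, b2, d2, a2, c3 never used (weakening)
linear: ✗, repeated use of n ×2; e, b, d, a, c1, n1, e1, b1, d1, a1, c2, n2, e2, b2, d2, a2, c3 never used (weakening)
affine: ✗, repeated use of n ×2
relevant: ✗, e, b, d, a, c1, n1, e1, b1, d1, a1, c2, n2, e2, b2, d2, a2, c3 never used (weakening)
unrestricted: ✓, type-checks (C → C → A → C → A → B) and nothing is barred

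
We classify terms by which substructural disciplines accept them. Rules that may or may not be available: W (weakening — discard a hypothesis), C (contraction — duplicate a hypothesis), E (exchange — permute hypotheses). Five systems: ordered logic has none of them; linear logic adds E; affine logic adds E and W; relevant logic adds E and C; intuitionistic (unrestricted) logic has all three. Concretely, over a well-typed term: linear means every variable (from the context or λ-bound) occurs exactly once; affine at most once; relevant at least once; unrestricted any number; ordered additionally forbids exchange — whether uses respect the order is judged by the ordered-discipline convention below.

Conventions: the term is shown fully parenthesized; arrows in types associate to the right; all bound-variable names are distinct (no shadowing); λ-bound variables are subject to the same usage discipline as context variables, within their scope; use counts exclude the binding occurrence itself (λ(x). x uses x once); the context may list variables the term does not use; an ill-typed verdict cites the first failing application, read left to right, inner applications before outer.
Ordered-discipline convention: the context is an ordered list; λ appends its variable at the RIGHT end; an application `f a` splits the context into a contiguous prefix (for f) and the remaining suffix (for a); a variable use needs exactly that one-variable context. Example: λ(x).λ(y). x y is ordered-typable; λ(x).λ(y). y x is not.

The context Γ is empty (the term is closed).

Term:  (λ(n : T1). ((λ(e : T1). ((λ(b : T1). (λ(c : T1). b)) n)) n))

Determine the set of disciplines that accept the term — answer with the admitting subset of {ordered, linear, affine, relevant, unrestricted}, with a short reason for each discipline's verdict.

admitting disciplines: unrestricted
counts: n [bound]: 2×; e [bound]: 0×; b [bound]: 1×; c [bound]: 0×
use order (left to right): b, n, n
typing: well-typed — term : T1 -> T1 -> T1
ordered: ✗, repeated use of n ×2; e, c never used (weakening)
linear: ✗, repeated use of n ×2; e, c never used (weakening)
affine: ✗, repeated use of n ×2
relevant: ✗, e, c never used (weakening)
unrestricted: ✓, simply typable at T1 -> T1 -> T1; W, C, E all held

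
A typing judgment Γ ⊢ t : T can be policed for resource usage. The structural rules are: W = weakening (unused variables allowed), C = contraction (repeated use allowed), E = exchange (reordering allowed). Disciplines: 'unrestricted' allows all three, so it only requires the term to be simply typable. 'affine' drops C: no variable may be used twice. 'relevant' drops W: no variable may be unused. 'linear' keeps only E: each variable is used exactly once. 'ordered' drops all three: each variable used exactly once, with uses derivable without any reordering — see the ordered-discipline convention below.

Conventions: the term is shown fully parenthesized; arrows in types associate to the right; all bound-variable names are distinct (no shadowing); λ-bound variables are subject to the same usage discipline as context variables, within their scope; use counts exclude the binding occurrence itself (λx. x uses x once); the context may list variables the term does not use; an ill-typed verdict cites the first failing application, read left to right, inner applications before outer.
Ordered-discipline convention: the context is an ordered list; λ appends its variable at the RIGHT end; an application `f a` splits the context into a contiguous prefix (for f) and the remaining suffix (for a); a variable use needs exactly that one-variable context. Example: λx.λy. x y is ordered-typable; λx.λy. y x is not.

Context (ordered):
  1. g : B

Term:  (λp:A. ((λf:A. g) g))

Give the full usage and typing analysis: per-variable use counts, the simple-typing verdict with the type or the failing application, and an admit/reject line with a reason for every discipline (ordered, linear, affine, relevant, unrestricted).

variable uses: g: 2×; p (bound): 0×; f (bound): 0×
left-to-right use order: g, g
typing: ill-typed: an application expects A but receives B
ordered: ✗, fails simple typing
linear: ✗, a type mismatch blocks all five
affine: ✗, the type mismatch rejects it
relevant: ✗, not simply typable
unrestricted: ✗, fails simple typing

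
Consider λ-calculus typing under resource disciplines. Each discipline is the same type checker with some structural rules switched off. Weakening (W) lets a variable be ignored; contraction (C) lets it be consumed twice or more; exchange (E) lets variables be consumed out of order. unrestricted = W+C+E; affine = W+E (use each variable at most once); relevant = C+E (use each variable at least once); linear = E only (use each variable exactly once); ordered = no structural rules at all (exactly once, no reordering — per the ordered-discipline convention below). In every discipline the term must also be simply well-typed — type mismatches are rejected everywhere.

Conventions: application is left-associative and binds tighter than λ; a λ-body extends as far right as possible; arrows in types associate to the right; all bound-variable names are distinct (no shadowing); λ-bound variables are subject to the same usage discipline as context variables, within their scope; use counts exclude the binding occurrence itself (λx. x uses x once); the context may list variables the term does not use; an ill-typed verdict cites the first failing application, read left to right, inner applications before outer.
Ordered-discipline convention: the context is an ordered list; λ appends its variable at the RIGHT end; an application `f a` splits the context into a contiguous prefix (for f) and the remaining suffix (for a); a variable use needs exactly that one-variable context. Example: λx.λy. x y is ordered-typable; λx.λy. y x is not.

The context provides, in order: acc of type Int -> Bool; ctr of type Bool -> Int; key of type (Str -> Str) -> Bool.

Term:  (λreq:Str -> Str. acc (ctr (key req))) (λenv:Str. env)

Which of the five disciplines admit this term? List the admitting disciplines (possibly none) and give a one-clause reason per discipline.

admitted in: ordered, linear, affine, relevant, unrestricted
counts: acc: 1, ctr: 1, key: 1, req (λ-bound): 1, env (λ-bound): 1
order of uses: acc, ctr, key, req, env
typing: well-typed at Bool
ordered: ✓, acc, ctr, key, req, env: once each, no exchange needed
linear: ✓, single use per variable (acc, ctr, key, req, env)
affine: ✓, at most one use each (acc, ctr, key, req, env)
relevant: ✓, acc, ctr, key, req, env: all used, weakening unneeded
unrestricted: ✓, simply typable at Bool; W, C, E all held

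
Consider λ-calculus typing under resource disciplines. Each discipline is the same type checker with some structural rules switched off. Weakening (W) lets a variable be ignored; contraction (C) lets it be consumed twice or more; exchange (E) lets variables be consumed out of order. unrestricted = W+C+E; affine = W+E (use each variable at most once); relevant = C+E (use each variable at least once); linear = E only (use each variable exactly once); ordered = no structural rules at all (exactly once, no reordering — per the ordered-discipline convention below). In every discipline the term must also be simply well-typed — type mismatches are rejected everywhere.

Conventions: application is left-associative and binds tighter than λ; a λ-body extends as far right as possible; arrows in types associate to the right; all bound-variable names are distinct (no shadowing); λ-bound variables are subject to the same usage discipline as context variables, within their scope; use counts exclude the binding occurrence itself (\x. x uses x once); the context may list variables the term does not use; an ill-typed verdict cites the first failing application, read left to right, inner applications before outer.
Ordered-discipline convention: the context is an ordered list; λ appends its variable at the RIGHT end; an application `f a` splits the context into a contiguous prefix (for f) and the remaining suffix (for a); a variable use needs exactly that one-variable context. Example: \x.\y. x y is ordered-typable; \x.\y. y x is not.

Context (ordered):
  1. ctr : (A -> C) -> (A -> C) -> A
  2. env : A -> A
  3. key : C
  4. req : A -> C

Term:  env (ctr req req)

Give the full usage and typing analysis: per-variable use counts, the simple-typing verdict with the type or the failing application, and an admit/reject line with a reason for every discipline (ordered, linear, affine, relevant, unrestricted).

counts: ctr: 1×; env: 1×; key: 0×; req: 2×
use order (left to right): env, ctr, req, req
typing: well-typed — term : A
ordered ✗ (needs contraction — req ×2; key never used (weakening))
linear ✗ (needs contraction — req ×2; key never used (weakening))
affine ✗ (needs contraction — req ×2)
relevant ✗ (key never used (weakening))
unrestricted ✓ (well-typed at A; no restrictions here)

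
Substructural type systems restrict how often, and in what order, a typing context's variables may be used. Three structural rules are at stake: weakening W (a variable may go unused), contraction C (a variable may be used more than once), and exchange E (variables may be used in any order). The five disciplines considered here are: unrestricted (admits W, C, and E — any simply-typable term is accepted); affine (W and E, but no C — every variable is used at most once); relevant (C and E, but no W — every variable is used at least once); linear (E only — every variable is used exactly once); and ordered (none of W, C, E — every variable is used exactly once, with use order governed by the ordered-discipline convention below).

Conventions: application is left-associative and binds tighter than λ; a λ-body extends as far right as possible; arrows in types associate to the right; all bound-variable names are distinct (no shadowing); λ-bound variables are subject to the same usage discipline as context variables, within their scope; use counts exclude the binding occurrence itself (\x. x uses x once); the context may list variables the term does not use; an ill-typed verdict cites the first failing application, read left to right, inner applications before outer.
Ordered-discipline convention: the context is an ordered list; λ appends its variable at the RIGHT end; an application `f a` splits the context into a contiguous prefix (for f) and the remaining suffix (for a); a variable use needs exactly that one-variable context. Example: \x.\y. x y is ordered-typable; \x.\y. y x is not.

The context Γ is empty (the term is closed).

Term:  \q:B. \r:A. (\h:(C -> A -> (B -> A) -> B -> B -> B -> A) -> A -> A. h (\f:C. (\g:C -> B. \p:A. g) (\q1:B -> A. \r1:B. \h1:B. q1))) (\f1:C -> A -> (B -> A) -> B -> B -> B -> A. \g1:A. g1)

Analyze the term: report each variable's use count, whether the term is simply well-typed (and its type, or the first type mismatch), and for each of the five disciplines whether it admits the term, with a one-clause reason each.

usage: q (bound): 0; r (bound): 0; h (bound): 1; f (bound): 0; g (bound): 1; p (bound): 0; q1 (bound): 1; r1 (bound): 0; h1 (bound): 0; f1 (bound): 0; g1 (bound): 1
uses in reading order: h, g, q1, g1
typing: ill-typed: an argument (B -> A) -> B -> B -> B -> A mismatches the expected C -> B
ordered ✗ (fails simple typing)
linear ✗ (a type mismatch blocks all five)
affine ✗ (the type mismatch rejects it)
relevant ✗ (not simply typable)
unrestricted ✗ (fails simple typing)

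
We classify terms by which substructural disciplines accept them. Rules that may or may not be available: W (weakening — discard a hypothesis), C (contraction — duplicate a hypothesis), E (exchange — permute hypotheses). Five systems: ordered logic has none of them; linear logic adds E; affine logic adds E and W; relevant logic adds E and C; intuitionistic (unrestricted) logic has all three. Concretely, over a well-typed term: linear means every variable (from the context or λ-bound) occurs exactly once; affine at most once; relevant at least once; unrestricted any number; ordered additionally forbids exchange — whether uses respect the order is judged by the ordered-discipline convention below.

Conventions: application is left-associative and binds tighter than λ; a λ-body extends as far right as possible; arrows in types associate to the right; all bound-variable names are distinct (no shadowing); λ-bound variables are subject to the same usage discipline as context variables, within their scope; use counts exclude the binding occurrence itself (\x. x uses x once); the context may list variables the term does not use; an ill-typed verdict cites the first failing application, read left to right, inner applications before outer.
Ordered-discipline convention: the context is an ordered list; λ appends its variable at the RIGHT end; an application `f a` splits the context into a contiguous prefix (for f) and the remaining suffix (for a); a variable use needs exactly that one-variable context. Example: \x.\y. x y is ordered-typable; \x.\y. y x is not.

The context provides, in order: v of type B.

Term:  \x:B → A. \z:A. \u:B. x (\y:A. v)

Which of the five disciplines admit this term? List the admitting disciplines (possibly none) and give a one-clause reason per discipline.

admitted in: none
use counts: v: 1×; x [bound]: 1×; z [bound]: 0×; u [bound]: 0×; y [bound]: 0×
use order (left to right): x, v
typing: ill-typed: an application expects B but receives A → B
ordered ✗ (not simply typable)
linear ✗ (fails simple typing)
affine ✗ (a type mismatch blocks all five)
relevant ✗ (the type mismatch rejects it)
unrestricted ✗ (not simply typable)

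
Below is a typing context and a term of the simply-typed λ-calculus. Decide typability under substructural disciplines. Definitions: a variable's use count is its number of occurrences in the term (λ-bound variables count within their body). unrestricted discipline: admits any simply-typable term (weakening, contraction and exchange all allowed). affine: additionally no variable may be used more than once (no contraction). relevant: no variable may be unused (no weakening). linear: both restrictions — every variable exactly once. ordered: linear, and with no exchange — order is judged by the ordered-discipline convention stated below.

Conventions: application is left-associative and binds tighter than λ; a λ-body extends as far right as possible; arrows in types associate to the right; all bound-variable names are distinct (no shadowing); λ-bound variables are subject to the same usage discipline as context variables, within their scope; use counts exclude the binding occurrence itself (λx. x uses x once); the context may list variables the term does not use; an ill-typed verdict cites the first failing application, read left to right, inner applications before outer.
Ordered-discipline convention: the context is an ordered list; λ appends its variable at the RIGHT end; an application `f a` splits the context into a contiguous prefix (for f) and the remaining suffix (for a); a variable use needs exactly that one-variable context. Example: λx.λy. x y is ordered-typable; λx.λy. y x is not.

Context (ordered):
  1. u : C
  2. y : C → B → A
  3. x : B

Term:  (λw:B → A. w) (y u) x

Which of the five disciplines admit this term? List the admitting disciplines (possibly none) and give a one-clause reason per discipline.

accepted by: linear, affine, relevant, unrestricted
counts: u: 1, y: 1, x: 1, w (bound): 1
order of uses: w, y, u, x
typing: ✓ — A
ordered: ✗ — no ordered split (uses run w, y, u, x)
linear: ✓ — each of u, y, x, w used exactly once
affine: ✓ — none of u, y, x, w used more than once
relevant: ✓ — every one of u, y, x, w appears
unrestricted: ✓ — simply typable at A; W, C, E all held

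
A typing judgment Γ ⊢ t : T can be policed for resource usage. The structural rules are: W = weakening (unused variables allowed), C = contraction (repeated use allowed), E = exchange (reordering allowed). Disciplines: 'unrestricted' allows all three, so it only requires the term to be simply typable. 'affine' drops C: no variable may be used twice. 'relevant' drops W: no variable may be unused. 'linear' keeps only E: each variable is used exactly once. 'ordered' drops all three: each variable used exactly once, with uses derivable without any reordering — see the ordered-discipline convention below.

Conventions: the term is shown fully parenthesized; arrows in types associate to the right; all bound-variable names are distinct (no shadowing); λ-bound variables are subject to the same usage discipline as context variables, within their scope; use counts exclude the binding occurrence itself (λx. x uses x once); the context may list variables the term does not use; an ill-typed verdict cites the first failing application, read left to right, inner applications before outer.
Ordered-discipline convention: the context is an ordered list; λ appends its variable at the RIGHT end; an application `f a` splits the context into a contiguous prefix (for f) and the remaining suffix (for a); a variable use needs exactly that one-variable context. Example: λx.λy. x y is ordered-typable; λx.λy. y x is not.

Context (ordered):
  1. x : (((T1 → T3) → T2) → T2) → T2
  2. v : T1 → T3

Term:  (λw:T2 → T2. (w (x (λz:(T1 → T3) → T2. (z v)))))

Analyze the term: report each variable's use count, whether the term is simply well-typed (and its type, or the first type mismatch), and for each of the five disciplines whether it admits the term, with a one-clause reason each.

use counts: x=1; v=1; w (bound)=1; z (bound)=1
order of uses: w, x, z, v
typing: the term checks, with type (T2 → T2) → T2
ordered: ✗ — use order w, x, z, v needs exchange
linear: ✓ — exactly-once usage across x, v, w, z
affine: ✓ — no duplicate uses among x, v, w, z
relevant: ✓ — none of x, v, w, z goes unused
unrestricted: ✓ — well-typed at (T2 → T2) → T2; no restrictions here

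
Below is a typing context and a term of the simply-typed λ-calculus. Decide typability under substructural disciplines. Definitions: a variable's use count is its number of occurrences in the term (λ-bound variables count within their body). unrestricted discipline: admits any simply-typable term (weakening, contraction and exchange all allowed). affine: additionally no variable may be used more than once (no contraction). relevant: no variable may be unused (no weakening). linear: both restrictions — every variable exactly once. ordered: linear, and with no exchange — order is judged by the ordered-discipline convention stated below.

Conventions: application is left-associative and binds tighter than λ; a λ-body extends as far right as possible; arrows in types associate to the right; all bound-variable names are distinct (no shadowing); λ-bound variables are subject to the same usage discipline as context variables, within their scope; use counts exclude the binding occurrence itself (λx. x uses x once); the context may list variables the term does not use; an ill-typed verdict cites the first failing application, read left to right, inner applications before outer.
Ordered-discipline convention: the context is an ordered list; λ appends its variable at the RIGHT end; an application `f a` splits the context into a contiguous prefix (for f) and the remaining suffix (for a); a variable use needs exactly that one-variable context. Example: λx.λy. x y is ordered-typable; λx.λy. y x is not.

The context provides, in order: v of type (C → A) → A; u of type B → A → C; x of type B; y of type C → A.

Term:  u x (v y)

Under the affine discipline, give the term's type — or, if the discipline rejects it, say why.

term : C
usage: v=1, u=1, x=1, y=1
uses in reading order: u, x, v, y
typing: well-typed — term : C
across the five disciplines: ordered ✗; linear ✓; affine ✓; relevant ✓; unrestricted ✓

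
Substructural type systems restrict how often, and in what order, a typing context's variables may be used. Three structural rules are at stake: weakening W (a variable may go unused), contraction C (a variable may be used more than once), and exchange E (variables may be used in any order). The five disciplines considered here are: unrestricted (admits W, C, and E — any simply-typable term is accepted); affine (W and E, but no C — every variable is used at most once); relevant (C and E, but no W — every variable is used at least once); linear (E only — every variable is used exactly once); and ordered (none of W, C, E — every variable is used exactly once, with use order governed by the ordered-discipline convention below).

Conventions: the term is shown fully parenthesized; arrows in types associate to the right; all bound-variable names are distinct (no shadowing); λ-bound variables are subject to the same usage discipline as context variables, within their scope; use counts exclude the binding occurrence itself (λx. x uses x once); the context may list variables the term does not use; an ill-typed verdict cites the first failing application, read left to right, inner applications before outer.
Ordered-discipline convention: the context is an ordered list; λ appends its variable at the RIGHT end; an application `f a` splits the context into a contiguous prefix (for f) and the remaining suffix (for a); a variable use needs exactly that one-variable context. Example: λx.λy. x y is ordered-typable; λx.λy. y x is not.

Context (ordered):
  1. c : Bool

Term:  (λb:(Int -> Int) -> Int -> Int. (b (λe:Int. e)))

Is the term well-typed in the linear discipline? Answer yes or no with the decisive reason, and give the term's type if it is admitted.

no — needs weakening: c unused
counts: c: 0×, b [bound]: 1×, e [bound]: 1×
uses in reading order: b, e
typing: ✓ — ((Int -> Int) -> Int -> Int) -> Int -> Int
all disciplines: ordered ✗ · linear ✗ · affine ✓ · relevant ✗ · unrestricted ✓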